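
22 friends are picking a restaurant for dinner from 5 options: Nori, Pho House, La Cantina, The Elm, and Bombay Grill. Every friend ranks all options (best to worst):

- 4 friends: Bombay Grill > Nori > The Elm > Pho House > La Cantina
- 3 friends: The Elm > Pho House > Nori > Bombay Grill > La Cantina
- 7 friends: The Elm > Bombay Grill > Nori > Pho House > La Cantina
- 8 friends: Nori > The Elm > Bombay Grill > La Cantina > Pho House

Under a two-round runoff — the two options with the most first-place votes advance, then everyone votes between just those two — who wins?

Round 1 first-place votes: Nori 8, Pho House 0, La Cantina 0, The Elm 10, Bombay Grill 4.
The Elm and Nori advance.
Runoff: The Elm is preferred to Nori by 10 voters; Nori by 12.
Nori wins the runoff.

Nori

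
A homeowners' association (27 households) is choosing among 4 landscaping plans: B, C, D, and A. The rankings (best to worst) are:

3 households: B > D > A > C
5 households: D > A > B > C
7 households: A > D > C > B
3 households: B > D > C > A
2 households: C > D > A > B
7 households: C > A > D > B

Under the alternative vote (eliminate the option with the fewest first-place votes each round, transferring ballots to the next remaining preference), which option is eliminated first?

D

Round 1: B 6, C 9, D 5, A 7. Eliminate D.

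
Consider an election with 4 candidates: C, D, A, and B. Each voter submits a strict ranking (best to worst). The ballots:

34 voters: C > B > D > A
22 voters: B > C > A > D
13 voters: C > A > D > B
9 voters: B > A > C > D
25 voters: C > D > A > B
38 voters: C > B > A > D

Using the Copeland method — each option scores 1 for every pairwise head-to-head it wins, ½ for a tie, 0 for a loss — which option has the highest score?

C: beats D, A, and B → score 3.
D: loses to C, A, and B → score 0.
A: beats D; loses to C and B → score 1.
B: beats D and A; loses to C → score 2.
C has the best pairwise record.

C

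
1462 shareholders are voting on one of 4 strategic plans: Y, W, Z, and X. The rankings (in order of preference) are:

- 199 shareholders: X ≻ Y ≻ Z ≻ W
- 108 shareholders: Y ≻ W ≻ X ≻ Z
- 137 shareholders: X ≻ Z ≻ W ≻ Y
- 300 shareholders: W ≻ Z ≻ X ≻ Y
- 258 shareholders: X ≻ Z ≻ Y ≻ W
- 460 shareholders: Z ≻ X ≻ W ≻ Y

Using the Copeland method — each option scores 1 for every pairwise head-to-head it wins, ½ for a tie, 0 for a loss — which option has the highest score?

Z

Y: loses to W, Z, and X → score 0.
W: beats Y; loses to Z and X → score 1.
Z: beats Y, W, and X → score 3.
X: beats Y and W; loses to Z → score 2.
Z has the best pairwise record.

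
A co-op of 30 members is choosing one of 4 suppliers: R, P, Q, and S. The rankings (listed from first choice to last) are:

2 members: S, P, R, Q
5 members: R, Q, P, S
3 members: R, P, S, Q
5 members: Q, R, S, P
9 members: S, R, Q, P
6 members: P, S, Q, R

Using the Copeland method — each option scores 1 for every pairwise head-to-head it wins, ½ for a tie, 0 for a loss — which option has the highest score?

R: beats P and Q; loses to S → score 2.
P: loses to R, Q, and S → score 0.
Q: beats P; loses to R and S → score 1.
S: beats R, P, and Q → score 3.
S has the best pairwise record.

S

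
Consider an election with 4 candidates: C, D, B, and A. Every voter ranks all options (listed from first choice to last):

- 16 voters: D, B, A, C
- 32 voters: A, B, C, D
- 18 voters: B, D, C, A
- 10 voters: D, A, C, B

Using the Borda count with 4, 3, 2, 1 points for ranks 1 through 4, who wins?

C: 16·1 + 32·2 + 18·2 + 10·2 = 136
D: 16·4 + 32·1 + 18·3 + 10·4 = 190
B: 16·3 + 32·3 + 18·4 + 10·1 = 226
A: 16·2 + 32·4 + 18·1 + 10·3 = 208
B has the highest Borda score (226).

B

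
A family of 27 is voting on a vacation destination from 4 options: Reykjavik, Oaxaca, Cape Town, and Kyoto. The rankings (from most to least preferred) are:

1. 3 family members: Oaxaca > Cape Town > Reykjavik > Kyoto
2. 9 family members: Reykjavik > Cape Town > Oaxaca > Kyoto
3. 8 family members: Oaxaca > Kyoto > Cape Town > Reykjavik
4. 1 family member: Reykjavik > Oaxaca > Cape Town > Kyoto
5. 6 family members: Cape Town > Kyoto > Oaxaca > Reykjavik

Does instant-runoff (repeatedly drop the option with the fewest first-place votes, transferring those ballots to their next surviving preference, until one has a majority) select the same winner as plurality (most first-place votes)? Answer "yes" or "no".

yes

Instant-runoff — R1 Reykjavik 10, Oaxaca 11, Cape Town 6, Kyoto 0 (Kyoto out); R2 Reykjavik 10, Oaxaca 11, Cape Town 6 (Cape Town out); R3 Reykjavik 10, Oaxaca 17 (Oaxaca winner). Winner: Oaxaca.
Plurality — first-place votes: Reykjavik 10, Oaxaca 11, Cape Town 6, Kyoto 0. Winner: Oaxaca.
The two methods agree.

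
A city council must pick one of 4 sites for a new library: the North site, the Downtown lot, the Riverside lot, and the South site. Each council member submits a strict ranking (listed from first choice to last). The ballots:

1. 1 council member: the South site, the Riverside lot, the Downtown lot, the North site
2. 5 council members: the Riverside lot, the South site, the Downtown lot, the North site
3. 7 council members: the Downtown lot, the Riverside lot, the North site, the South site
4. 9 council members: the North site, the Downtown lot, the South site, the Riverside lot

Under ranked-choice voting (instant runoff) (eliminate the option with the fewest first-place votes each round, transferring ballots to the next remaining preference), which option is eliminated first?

the South site

Round 1: the North site 9, the Downtown lot 7, the Riverside lot 5, the South site 1. Eliminate the South site.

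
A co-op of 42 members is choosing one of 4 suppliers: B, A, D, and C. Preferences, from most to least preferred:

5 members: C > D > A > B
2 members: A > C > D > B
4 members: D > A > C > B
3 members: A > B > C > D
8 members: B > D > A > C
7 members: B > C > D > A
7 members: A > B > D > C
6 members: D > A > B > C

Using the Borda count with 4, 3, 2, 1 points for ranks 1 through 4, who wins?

B: 5·1 + 2·1 + 4·1 + 3·3 + 8·4 + 7·4 + 7·3 + 6·2 = 113
A: 5·2 + 2·4 + 4·3 + 3·4 + 8·2 + 7·1 + 7·4 + 6·3 = 111
D: 5·3 + 2·2 + 4·4 + 3·1 + 8·3 + 7·2 + 7·2 + 6·4 = 114
C: 5·4 + 2·3 + 4·2 + 3·2 + 8·1 + 7·3 + 7·1 + 6·1 = 82
D has the highest Borda score (114).

D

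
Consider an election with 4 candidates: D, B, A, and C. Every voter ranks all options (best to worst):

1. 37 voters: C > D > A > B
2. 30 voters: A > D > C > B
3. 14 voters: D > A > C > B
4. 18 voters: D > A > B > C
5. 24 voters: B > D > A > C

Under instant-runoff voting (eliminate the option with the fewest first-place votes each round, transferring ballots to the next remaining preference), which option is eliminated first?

Round 1: D 32, B 24, A 30, C 37. Eliminate B.

B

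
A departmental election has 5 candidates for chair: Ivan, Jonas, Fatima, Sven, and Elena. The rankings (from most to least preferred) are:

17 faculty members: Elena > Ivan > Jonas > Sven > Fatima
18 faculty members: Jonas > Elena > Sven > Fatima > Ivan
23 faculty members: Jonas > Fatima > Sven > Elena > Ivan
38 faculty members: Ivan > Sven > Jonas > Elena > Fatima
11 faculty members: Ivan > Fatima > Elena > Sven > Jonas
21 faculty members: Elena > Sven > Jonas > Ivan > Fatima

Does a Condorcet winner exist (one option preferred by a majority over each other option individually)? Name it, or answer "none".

none

Checking pairwise contests:
Elena beats Ivan 79–49.
Ivan beats Jonas 66–62.
Ivan beats Fatima 87–41.
Ivan beats Sven 66–62.
Jonas beats Elena 79–49.
Every option loses at least one head-to-head, so there is no Condorcet winner.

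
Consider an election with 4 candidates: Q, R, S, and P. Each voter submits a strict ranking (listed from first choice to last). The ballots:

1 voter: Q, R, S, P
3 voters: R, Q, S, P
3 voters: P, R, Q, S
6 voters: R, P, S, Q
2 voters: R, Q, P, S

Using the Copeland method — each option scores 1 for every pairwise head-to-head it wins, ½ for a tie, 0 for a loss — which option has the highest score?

Q: beats S; loses to R and P → score 1.
R: beats Q, S, and P → score 3.
S: loses to Q, R, and P → score 0.
P: beats Q and S; loses to R → score 2.
R has the best pairwise record.

R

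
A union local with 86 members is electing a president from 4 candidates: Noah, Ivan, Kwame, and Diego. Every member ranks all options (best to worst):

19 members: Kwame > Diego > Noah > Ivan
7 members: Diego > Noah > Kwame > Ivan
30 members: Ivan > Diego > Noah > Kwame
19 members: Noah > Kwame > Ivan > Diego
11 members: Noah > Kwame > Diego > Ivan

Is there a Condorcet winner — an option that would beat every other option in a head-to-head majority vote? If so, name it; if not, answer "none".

none

Checking pairwise contests:
Diego beats Noah 56–30.
Noah beats Ivan 56–30.
Noah beats Kwame 67–19.
Ivan beats Diego 49–37.
Every option loses at least one head-to-head, so there is no Condorcet winner.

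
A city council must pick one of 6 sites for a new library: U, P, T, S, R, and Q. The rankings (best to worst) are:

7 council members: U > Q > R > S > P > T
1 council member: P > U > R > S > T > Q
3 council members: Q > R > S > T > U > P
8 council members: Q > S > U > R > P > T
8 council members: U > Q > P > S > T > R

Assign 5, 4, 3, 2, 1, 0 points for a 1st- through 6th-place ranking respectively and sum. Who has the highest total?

Q

U: 7·5 + 1·4 + 3·1 + 8·3 + 8·5 = 106
P: 7·1 + 1·5 + 3·0 + 8·1 + 8·3 = 44
T: 7·0 + 1·1 + 3·2 + 8·0 + 8·1 = 15
S: 7·2 + 1·2 + 3·3 + 8·4 + 8·2 = 73
R: 7·3 + 1·3 + 3·4 + 8·2 + 8·0 = 52
Q: 7·4 + 1·0 + 3·5 + 8·5 + 8·4 = 115
Q has the highest Borda score (115).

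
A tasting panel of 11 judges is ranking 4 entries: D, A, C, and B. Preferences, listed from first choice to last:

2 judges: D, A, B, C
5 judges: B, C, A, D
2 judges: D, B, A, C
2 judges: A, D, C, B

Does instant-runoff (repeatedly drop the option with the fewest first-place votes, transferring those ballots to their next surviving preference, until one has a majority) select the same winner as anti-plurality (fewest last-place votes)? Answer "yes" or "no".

Instant-runoff — R1 D 4, A 2, C 0, B 5 (C out); R2 D 4, A 2, B 5 (A out); R3 D 6, B 5 (D winner). Winner: D.
Anti-plurality — last-place votes: D 5, A 0, C 4, B 2. Winner: A.
The two methods disagree.

no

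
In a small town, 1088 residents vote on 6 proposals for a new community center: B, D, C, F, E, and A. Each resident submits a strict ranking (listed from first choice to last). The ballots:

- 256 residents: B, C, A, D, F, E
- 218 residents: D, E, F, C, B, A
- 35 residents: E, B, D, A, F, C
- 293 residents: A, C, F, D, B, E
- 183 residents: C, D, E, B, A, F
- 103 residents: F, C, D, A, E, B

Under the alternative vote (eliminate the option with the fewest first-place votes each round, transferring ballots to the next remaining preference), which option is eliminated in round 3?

Round 1: B 256, D 218, C 183, F 103, E 35, A 293. Eliminate E.
Round 2: B 291, D 218, C 183, F 103, A 293. Eliminate F.
Round 3: B 291, D 218, C 286, A 293. Eliminate D.

D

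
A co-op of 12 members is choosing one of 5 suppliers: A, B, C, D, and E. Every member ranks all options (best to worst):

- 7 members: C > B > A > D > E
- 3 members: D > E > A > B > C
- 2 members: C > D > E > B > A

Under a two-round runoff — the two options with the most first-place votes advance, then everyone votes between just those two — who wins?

Round 1 first-place votes: A 0, B 0, C 9, D 3, E 0.
C and D advance.
Runoff: C is preferred to D by 9 voters; D by 3.
C wins the runoff.

C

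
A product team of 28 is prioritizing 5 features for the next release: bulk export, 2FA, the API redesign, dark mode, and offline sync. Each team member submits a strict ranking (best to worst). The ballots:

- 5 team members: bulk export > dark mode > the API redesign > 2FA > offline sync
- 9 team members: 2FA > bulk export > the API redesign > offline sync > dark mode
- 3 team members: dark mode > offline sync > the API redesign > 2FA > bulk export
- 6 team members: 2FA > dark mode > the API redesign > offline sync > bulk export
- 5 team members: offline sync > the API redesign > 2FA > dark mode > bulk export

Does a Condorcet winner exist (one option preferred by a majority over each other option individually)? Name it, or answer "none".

2FA

2FA vs bulk export: 23–5 for 2FA.
2FA vs the API redesign: 15–13 for 2FA.
2FA vs dark mode: 20–8 for 2FA.
2FA vs offline sync: 20–8 for 2FA.
2FA beats every other option head-to-head.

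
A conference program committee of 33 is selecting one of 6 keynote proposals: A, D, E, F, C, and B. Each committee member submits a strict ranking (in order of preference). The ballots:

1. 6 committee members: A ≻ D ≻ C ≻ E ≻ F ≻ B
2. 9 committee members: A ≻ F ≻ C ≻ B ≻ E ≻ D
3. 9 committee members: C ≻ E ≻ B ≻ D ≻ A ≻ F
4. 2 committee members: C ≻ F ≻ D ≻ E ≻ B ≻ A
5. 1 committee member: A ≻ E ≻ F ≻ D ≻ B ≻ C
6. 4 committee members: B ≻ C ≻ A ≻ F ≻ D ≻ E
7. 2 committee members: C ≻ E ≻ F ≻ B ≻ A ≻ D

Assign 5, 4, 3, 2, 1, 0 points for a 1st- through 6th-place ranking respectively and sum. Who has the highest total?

C

A: 6·5 + 9·5 + 9·1 + 2·0 + 1·5 + 4·3 + 2·1 = 103
D: 6·4 + 9·0 + 9·2 + 2·3 + 1·2 + 4·1 + 2·0 = 54
E: 6·2 + 9·1 + 9·4 + 2·2 + 1·4 + 4·0 + 2·4 = 73
F: 6·1 + 9·4 + 9·0 + 2·4 + 1·3 + 4·2 + 2·3 = 67
C: 6·3 + 9·3 + 9·5 + 2·5 + 1·0 + 4·4 + 2·5 = 126
B: 6·0 + 9·2 + 9·3 + 2·1 + 1·1 + 4·5 + 2·2 = 72
C has the highest Borda score (126).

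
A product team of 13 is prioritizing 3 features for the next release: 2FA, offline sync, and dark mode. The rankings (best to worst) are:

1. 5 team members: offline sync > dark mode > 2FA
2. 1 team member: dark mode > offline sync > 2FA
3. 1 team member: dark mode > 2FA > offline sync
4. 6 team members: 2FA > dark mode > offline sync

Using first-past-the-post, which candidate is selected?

First-place votes: 2FA 6, offline sync 5, dark mode 2.
2FA has the most first-place votes.

2FA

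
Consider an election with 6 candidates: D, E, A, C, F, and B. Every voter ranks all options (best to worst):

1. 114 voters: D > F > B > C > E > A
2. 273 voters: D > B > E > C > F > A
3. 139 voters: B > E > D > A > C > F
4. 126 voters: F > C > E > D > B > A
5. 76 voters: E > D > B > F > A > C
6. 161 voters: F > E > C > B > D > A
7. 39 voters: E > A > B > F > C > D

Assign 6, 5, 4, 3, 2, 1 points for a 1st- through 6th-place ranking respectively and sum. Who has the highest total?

D: 114·6 + 273·6 + 139·4 + 126·3 + 76·5 + 161·2 + 39·1 = 3997
E: 114·2 + 273·4 + 139·5 + 126·4 + 76·6 + 161·5 + 39·6 = 4014
A: 114·1 + 273·1 + 139·3 + 126·1 + 76·2 + 161·1 + 39·5 = 1438
C: 114·3 + 273·3 + 139·2 + 126·5 + 76·1 + 161·4 + 39·2 = 2867
F: 114·5 + 273·2 + 139·1 + 126·6 + 76·3 + 161·6 + 39·3 = 3322
B: 114·4 + 273·5 + 139·6 + 126·2 + 76·4 + 161·3 + 39·4 = 3850
E has the highest Borda score (4014).

E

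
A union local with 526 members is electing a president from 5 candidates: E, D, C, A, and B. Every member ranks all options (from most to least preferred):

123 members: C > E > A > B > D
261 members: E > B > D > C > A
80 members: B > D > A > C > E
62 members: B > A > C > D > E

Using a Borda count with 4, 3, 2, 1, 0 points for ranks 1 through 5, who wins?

E: 123·3 + 261·4 + 80·0 + 62·0 = 1413
D: 123·0 + 261·2 + 80·3 + 62·1 = 824
C: 123·4 + 261·1 + 80·1 + 62·2 = 957
A: 123·2 + 261·0 + 80·2 + 62·3 = 592
B: 123·1 + 261·3 + 80·4 + 62·4 = 1474
B has the highest Borda score (1474).

B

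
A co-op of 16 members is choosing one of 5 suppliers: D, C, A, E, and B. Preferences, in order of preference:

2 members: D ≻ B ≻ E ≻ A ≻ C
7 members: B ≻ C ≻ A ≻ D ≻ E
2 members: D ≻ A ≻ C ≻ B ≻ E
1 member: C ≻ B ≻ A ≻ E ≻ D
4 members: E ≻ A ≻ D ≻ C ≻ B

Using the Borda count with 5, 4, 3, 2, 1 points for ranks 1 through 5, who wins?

D: 2·5 + 7·2 + 2·5 + 1·1 + 4·3 = 47
C: 2·1 + 7·4 + 2·3 + 1·5 + 4·2 = 49
A: 2·2 + 7·3 + 2·4 + 1·3 + 4·4 = 52
E: 2·3 + 7·1 + 2·1 + 1·2 + 4·5 = 37
B: 2·4 + 7·5 + 2·2 + 1·4 + 4·1 = 55
B has the highest Borda score (55).

B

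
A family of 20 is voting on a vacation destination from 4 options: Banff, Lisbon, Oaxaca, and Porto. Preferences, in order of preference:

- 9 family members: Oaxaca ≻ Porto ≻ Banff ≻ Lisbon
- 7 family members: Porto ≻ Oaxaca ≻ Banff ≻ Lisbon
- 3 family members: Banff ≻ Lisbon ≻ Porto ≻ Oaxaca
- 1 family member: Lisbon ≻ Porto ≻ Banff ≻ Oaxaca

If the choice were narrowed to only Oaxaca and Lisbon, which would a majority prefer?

Oaxaca

Voters preferring Oaxaca to Lisbon: 16; preferring Lisbon to Oaxaca: 4.
Oaxaca wins the head-to-head.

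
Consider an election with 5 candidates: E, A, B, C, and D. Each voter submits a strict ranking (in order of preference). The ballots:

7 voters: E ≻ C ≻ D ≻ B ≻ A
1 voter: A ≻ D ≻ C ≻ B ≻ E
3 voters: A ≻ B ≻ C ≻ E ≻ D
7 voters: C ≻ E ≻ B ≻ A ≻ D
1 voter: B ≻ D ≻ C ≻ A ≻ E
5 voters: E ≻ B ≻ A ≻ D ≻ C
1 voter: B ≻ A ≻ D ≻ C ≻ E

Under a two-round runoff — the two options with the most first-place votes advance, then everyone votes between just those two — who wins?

Round 1 first-place votes: E 12, A 4, B 2, C 7, D 0.
E and C advance.
Runoff: E is preferred to C by 12 voters; C by 13.
C wins the runoff.

C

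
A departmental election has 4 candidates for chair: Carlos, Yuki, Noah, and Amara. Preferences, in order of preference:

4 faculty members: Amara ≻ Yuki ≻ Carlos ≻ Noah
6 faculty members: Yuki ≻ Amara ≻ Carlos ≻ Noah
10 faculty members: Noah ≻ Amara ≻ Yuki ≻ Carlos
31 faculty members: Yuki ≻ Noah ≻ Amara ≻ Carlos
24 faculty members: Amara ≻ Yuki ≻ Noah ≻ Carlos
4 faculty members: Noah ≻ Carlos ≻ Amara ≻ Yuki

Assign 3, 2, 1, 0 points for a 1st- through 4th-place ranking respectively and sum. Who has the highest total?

Yuki

Carlos: 4·1 + 6·1 + 10·0 + 31·0 + 24·0 + 4·2 = 18
Yuki: 4·2 + 6·3 + 10·1 + 31·3 + 24·2 + 4·0 = 177
Noah: 4·0 + 6·0 + 10·3 + 31·2 + 24·1 + 4·3 = 128
Amara: 4·3 + 6·2 + 10·2 + 31·1 + 24·3 + 4·1 = 151
Yuki has the highest Borda score (177).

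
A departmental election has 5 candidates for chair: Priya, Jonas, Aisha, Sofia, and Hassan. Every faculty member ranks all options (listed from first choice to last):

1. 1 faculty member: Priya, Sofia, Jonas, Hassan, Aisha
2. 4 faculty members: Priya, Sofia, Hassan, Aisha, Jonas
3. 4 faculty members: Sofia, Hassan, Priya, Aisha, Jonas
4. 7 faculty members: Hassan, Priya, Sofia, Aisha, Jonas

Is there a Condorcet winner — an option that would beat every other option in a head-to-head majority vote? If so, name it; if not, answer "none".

none

Checking pairwise contests:
Hassan beats Priya 11–5.
Priya beats Jonas 16–0.
Priya beats Aisha 16–0.
Priya beats Sofia 12–4.
Sofia beats Hassan 9–7.
Every option loses at least one head-to-head, so there is no Condorcet winner.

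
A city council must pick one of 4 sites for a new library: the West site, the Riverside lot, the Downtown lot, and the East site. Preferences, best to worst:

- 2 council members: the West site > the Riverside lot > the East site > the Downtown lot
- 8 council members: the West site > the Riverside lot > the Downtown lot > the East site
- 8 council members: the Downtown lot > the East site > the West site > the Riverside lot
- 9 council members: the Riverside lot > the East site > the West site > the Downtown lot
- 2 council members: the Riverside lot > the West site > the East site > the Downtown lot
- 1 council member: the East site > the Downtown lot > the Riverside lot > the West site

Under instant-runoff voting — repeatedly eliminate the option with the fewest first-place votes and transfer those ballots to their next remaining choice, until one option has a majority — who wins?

Round 1: the West site 10, the Riverside lot 11, the Downtown lot 8, the East site 1. Eliminate the East site.
Round 2: the West site 10, the Riverside lot 11, the Downtown lot 9. Eliminate the Downtown lot.
Round 3: the West site 18, the Riverside lot 12. The West site has a majority.

the West site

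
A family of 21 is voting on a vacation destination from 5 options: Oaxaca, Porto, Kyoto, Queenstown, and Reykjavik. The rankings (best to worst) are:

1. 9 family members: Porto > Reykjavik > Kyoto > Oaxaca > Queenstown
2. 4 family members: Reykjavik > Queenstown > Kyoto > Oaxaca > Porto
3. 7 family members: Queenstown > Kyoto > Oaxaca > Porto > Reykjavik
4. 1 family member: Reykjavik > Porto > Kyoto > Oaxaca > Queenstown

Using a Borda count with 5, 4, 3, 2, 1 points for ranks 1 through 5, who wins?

Kyoto

Oaxaca: 9·2 + 4·2 + 7·3 + 1·2 = 49
Porto: 9·5 + 4·1 + 7·2 + 1·4 = 67
Kyoto: 9·3 + 4·3 + 7·4 + 1·3 = 70
Queenstown: 9·1 + 4·4 + 7·5 + 1·1 = 61
Reykjavik: 9·4 + 4·5 + 7·1 + 1·5 = 68
Kyoto has the highest Borda score (70).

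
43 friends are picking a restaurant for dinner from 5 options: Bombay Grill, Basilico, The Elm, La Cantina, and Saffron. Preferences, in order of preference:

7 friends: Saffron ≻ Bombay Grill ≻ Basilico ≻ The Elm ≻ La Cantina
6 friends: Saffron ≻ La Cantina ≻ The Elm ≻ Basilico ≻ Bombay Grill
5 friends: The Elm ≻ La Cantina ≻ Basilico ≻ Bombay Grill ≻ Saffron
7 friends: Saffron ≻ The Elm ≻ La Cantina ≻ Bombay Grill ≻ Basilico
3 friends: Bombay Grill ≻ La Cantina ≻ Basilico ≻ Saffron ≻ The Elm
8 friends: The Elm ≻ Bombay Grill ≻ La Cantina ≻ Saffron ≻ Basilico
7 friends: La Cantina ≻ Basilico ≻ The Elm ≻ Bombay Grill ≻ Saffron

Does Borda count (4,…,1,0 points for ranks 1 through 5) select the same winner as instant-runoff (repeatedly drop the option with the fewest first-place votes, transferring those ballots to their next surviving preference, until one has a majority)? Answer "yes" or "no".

Borda — scores: Bombay Grill 76, Basilico 57, The Elm 106, La Cantina 100, Saffron 91. Winner: The Elm.
Instant-runoff — R1 Bombay Grill 3, Basilico 0, The Elm 13, La Cantina 7, Saffron 20 (Basilico out); R2 Bombay Grill 3, The Elm 13, La Cantina 7, Saffron 20 (Bombay Grill out); R3 The Elm 13, La Cantina 10, Saffron 20 (La Cantina out); R4 The Elm 20, Saffron 23 (Saffron winner). Winner: Saffron.
The two methods disagree.

no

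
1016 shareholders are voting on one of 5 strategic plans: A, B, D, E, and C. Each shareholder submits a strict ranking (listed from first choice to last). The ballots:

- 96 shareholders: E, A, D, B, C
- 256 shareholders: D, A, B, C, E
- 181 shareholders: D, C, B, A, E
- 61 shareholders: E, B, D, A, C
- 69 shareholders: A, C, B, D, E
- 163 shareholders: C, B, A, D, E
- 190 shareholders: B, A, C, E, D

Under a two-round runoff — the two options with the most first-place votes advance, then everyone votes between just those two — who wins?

Round 1 first-place votes: A 69, B 190, D 437, E 157, C 163.
D and B advance.
Runoff: D is preferred to B by 533 voters; B by 483.
D wins the runoff.

D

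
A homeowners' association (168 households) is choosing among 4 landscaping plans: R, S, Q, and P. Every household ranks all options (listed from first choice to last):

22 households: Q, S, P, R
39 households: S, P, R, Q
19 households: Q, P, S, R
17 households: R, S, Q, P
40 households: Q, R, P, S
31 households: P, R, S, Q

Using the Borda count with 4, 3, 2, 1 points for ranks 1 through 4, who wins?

R: 22·1 + 39·2 + 19·1 + 17·4 + 40·3 + 31·3 = 400
S: 22·3 + 39·4 + 19·2 + 17·3 + 40·1 + 31·2 = 413
Q: 22·4 + 39·1 + 19·4 + 17·2 + 40·4 + 31·1 = 428
P: 22·2 + 39·3 + 19·3 + 17·1 + 40·2 + 31·4 = 439
P has the highest Borda score (439).

P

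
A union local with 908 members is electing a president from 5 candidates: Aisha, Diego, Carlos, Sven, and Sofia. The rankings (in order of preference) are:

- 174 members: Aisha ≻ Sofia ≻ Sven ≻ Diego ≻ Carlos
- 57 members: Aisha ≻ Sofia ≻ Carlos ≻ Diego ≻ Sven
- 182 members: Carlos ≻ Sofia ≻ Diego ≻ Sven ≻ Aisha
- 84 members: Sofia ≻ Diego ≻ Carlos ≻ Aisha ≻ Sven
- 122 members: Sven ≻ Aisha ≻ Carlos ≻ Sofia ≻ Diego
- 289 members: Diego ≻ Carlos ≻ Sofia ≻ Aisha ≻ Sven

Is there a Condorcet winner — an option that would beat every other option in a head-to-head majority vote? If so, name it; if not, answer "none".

Checking pairwise contests:
Diego beats Aisha 555–353.
Sofia beats Diego 619–289.
Diego beats Carlos 547–361.
Aisha beats Sven 604–304.
Carlos beats Sofia 593–315.
Every option loses at least one head-to-head, so there is no Condorcet winner.

none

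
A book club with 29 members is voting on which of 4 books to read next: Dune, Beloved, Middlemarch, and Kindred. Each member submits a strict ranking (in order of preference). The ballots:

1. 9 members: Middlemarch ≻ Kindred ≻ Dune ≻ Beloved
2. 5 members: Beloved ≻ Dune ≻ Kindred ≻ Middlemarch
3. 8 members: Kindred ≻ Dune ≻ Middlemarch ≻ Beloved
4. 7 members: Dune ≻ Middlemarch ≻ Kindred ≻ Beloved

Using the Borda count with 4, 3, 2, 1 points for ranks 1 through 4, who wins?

Dune: 9·2 + 5·3 + 8·3 + 7·4 = 85
Beloved: 9·1 + 5·4 + 8·1 + 7·1 = 44
Middlemarch: 9·4 + 5·1 + 8·2 + 7·3 = 78
Kindred: 9·3 + 5·2 + 8·4 + 7·2 = 83
Dune has the highest Borda score (85).

Dune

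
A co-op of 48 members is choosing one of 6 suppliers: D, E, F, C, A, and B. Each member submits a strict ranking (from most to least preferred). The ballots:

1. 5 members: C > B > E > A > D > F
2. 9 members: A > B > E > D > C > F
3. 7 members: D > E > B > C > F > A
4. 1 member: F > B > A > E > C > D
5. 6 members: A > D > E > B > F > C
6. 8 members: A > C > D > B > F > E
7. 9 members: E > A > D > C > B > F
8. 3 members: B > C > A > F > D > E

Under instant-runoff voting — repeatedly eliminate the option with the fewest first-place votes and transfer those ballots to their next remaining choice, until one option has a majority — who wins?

A

Round 1: D 7, E 9, F 1, C 5, A 23, B 3. Eliminate F.
Round 2: D 7, E 9, C 5, A 23, B 4. Eliminate B.
Round 3: D 7, E 9, C 8, A 24. Eliminate D.
Round 4: E 16, C 8, A 24. Eliminate C.
Round 5: E 21, A 27. A has a majority.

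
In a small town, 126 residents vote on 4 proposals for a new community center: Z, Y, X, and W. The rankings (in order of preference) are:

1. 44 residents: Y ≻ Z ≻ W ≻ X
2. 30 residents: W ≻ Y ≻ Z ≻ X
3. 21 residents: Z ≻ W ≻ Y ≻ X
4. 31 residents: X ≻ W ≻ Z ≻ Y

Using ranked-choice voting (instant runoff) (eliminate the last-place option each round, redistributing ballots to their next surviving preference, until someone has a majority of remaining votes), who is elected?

W

Round 1: Z 21, Y 44, X 31, W 30. Eliminate Z.
Round 2: Y 44, X 31, W 51. Eliminate X.
Round 3: Y 44, W 82. W has a majority.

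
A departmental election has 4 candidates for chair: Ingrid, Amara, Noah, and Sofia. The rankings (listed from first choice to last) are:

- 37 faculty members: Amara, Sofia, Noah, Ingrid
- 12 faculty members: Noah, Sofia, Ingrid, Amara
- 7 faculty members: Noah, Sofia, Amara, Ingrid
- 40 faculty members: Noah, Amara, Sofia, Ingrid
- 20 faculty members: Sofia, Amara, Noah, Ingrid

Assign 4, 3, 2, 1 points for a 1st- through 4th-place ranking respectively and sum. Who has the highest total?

Ingrid: 37·1 + 12·2 + 7·1 + 40·1 + 20·1 = 128
Amara: 37·4 + 12·1 + 7·2 + 40·3 + 20·3 = 354
Noah: 37·2 + 12·4 + 7·4 + 40·4 + 20·2 = 350
Sofia: 37·3 + 12·3 + 7·3 + 40·2 + 20·4 = 328
Amara has the highest Borda score (354).

Amara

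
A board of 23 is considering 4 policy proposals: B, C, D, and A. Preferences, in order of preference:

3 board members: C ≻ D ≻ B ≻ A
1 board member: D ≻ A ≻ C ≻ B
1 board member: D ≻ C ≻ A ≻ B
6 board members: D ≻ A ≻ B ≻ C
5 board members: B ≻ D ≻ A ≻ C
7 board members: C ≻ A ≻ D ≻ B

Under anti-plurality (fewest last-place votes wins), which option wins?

D

Last-place votes: B 9, C 11, D 0, A 3.
D is ranked last by the fewest voters, so D wins.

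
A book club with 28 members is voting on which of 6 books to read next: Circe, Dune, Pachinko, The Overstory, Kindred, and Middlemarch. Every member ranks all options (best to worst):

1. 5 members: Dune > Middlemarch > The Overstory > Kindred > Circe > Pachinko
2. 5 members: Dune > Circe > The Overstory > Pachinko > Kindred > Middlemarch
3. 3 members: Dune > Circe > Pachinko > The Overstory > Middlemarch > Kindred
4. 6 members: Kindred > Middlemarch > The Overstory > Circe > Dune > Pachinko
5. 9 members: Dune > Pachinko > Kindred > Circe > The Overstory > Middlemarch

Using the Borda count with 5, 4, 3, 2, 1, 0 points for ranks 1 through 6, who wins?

Dune

Circe: 5·1 + 5·4 + 3·4 + 6·2 + 9·2 = 67
Dune: 5·5 + 5·5 + 3·5 + 6·1 + 9·5 = 116
Pachinko: 5·0 + 5·2 + 3·3 + 6·0 + 9·4 = 55
The Overstory: 5·3 + 5·3 + 3·2 + 6·3 + 9·1 = 63
Kindred: 5·2 + 5·1 + 3·0 + 6·5 + 9·3 = 72
Middlemarch: 5·4 + 5·0 + 3·1 + 6·4 + 9·0 = 47
Dune has the highest Borda score (116).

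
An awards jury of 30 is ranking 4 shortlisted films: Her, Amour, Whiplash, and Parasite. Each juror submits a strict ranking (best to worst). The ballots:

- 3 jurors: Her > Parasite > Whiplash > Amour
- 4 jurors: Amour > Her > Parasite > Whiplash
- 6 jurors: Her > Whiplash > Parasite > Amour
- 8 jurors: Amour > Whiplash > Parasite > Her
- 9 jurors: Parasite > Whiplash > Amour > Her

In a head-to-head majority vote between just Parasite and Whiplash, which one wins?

Voters preferring Parasite to Whiplash: 16; preferring Whiplash to Parasite: 14.
Parasite wins the head-to-head.

Parasite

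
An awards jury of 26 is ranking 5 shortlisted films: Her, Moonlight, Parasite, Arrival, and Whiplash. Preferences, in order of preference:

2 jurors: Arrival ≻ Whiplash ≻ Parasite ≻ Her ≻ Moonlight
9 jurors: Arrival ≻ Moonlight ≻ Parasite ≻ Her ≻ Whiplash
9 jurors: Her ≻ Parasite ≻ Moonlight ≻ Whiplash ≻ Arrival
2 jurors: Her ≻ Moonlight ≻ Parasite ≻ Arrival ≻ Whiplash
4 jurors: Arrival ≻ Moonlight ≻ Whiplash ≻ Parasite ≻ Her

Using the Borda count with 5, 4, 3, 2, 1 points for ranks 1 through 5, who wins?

Her: 2·2 + 9·2 + 9·5 + 2·5 + 4·1 = 81
Moonlight: 2·1 + 9·4 + 9·3 + 2·4 + 4·4 = 89
Parasite: 2·3 + 9·3 + 9·4 + 2·3 + 4·2 = 83
Arrival: 2·5 + 9·5 + 9·1 + 2·2 + 4·5 = 88
Whiplash: 2·4 + 9·1 + 9·2 + 2·1 + 4·3 = 49
Moonlight has the highest Borda score (89).

Moonlight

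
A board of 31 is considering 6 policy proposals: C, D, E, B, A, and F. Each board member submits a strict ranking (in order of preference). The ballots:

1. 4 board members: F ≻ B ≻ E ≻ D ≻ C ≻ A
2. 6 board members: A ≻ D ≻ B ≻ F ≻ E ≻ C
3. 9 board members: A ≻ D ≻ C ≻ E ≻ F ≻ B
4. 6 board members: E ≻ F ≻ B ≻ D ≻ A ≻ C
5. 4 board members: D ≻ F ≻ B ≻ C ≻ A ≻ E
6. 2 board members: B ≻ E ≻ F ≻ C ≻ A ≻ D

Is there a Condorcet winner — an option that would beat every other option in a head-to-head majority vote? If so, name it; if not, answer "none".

Checking pairwise contests:
D beats C 29–2.
A beats D 17–14.
D beats E 19–12.
D beats B 19–12.
B beats A 16–15.
D beats F 19–12.
Every option loses at least one head-to-head, so there is no Condorcet winner.

none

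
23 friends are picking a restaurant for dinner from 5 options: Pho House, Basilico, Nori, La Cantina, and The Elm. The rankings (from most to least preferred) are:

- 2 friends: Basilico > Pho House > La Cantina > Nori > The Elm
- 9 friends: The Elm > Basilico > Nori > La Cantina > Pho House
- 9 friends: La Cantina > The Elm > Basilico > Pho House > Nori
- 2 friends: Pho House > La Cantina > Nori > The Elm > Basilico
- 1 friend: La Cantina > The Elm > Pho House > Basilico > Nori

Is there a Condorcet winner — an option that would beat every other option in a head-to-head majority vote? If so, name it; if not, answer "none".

La Cantina

La Cantina vs Pho House: 19–4 for La Cantina.
La Cantina vs Basilico: 12–11 for La Cantina.
La Cantina vs Nori: 14–9 for La Cantina.
La Cantina vs The Elm: 14–9 for La Cantina.
La Cantina beats every other option head-to-head.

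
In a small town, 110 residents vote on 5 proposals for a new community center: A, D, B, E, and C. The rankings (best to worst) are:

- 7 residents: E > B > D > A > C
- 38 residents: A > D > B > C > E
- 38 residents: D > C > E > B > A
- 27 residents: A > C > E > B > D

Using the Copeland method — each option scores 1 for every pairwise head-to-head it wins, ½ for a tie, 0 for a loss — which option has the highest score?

A: beats D, B, E, and C → score 4.
D: beats B, E, and C; loses to A → score 3.
B: loses to A, D, E, and C → score 0.
E: beats B; loses to A, D, and C → score 1.
C: beats B and E; loses to A and D → score 2.
A has the best pairwise record.

A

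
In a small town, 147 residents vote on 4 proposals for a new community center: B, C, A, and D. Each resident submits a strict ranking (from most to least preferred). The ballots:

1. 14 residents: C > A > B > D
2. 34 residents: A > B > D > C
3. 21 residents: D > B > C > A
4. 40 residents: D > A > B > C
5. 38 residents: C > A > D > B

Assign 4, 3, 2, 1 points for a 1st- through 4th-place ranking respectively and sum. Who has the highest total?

B: 14·2 + 34·3 + 21·3 + 40·2 + 38·1 = 311
C: 14·4 + 34·1 + 21·2 + 40·1 + 38·4 = 324
A: 14·3 + 34·4 + 21·1 + 40·3 + 38·3 = 433
D: 14·1 + 34·2 + 21·4 + 40·4 + 38·2 = 402
A has the highest Borda score (433).

A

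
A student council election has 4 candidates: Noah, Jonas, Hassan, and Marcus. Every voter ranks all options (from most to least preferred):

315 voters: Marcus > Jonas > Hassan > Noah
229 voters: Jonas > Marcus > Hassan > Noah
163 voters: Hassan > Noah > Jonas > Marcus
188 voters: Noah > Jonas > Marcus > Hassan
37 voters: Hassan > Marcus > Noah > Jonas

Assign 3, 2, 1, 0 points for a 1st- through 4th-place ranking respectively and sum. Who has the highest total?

Noah: 315·0 + 229·0 + 163·2 + 188·3 + 37·1 = 927
Jonas: 315·2 + 229·3 + 163·1 + 188·2 + 37·0 = 1856
Hassan: 315·1 + 229·1 + 163·3 + 188·0 + 37·3 = 1144
Marcus: 315·3 + 229·2 + 163·0 + 188·1 + 37·2 = 1665
Jonas has the highest Borda score (1856).

Jonas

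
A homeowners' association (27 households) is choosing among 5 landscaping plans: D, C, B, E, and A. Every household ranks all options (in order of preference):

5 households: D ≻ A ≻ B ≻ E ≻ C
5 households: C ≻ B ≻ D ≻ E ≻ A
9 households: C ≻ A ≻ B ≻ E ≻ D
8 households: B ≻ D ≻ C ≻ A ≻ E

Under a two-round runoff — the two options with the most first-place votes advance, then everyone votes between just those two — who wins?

C

Round 1 first-place votes: D 5, C 14, B 8, E 0, A 0.
C and B advance.
Runoff: C is preferred to B by 14 voters; B by 13.
C wins the runoff.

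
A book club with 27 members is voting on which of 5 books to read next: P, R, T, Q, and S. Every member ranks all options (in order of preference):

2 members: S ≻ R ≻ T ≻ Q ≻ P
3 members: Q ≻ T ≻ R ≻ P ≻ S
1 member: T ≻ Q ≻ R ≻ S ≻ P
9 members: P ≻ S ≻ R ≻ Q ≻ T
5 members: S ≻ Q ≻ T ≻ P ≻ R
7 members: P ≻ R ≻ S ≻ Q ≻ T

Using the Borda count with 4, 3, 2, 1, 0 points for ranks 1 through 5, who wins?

P: 2·0 + 3·1 + 1·0 + 9·4 + 5·1 + 7·4 = 72
R: 2·3 + 3·2 + 1·2 + 9·2 + 5·0 + 7·3 = 53
T: 2·2 + 3·3 + 1·4 + 9·0 + 5·2 + 7·0 = 27
Q: 2·1 + 3·4 + 1·3 + 9·1 + 5·3 + 7·1 = 48
S: 2·4 + 3·0 + 1·1 + 9·3 + 5·4 + 7·2 = 70
P has the highest Borda score (72).

P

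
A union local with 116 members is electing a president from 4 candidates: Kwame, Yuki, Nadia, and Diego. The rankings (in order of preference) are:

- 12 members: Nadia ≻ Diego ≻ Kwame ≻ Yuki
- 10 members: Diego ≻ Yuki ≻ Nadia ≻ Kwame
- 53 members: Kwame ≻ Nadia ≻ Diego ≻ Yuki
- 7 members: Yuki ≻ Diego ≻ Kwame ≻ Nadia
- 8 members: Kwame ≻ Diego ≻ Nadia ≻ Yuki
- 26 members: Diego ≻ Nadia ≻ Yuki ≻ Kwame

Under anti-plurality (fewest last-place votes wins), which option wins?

Last-place votes: Kwame 36, Yuki 73, Nadia 7, Diego 0.
Diego is ranked last by the fewest voters, so Diego wins.

Diego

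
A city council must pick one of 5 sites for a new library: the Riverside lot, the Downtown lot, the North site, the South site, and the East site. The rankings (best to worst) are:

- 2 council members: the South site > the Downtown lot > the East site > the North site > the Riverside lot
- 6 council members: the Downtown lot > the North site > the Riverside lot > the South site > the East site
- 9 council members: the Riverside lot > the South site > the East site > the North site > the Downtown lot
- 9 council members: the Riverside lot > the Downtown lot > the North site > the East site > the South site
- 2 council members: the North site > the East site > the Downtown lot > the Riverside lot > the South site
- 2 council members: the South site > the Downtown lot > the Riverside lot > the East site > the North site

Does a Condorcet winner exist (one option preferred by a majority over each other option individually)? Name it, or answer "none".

the Riverside lot

the Riverside lot vs the Downtown lot: 18–12 for the Riverside lot.
the Riverside lot vs the North site: 20–10 for the Riverside lot.
the Riverside lot vs the South site: 26–4 for the Riverside lot.
the Riverside lot vs the East site: 26–4 for the Riverside lot.
the Riverside lot beats every other option head-to-head.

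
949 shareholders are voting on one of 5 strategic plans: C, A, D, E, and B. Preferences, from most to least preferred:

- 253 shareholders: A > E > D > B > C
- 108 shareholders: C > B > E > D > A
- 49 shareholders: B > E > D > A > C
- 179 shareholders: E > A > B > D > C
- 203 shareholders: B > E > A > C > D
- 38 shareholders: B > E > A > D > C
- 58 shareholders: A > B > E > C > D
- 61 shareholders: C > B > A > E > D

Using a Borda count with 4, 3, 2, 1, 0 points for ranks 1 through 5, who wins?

E

C: 253·0 + 108·4 + 49·0 + 179·0 + 203·1 + 38·0 + 58·1 + 61·4 = 937
A: 253·4 + 108·0 + 49·1 + 179·3 + 203·2 + 38·2 + 58·4 + 61·2 = 2434
D: 253·2 + 108·1 + 49·2 + 179·1 + 203·0 + 38·1 + 58·0 + 61·0 = 929
E: 253·3 + 108·2 + 49·3 + 179·4 + 203·3 + 38·3 + 58·2 + 61·1 = 2738
B: 253·1 + 108·3 + 49·4 + 179·2 + 203·4 + 38·4 + 58·3 + 61·3 = 2452
E has the highest Borda score (2738).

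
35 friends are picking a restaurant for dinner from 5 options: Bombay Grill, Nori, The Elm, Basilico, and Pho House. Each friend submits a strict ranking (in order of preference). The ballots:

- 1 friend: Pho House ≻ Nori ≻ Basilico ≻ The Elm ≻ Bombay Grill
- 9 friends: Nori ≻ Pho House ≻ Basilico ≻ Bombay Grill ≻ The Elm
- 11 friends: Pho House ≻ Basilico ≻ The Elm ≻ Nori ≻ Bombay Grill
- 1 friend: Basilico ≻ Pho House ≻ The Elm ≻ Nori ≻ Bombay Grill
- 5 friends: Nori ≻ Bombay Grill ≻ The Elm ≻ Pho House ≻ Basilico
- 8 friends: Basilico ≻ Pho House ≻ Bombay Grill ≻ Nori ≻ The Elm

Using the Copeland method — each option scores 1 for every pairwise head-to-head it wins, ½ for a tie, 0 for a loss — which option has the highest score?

Bombay Grill: beats The Elm; loses to Nori, Basilico, and Pho House → score 1.
Nori: beats Bombay Grill and The Elm; loses to Basilico and Pho House → score 2.
The Elm: loses to Bombay Grill, Nori, Basilico, and Pho House → score 0.
Basilico: beats Bombay Grill, Nori, and The Elm; loses to Pho House → score 3.
Pho House: beats Bombay Grill, Nori, The Elm, and Basilico → score 4.
Pho House has the best pairwise record.

Pho House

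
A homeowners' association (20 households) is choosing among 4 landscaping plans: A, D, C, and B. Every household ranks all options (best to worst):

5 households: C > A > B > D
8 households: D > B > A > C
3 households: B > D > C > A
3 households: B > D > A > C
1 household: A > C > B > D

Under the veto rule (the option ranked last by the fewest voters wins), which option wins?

B

Last-place votes: A 3, D 6, C 11, B 0.
B is ranked last by the fewest voters, so B wins.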